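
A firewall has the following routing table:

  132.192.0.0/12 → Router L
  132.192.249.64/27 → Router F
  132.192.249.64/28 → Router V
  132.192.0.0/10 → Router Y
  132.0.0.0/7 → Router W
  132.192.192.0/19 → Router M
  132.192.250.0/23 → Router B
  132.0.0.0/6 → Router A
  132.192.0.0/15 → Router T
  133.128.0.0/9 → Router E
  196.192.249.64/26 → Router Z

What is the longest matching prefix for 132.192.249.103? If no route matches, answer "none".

132.192.0.0/15

Entries matching 132.192.249.103:
  132.0.0.0/6 (132.0.0.0 - 135.255.255.255)
  132.0.0.0/7 (132.0.0.0 - 133.255.255.255)
  132.192.0.0/10 (132.192.0.0 - 132.255.255.255)
  132.192.0.0/12 (132.192.0.0 - 132.207.255.255)
  132.192.0.0/15 (132.192.0.0 - 132.193.255.255)
Most specific is 132.192.0.0/15.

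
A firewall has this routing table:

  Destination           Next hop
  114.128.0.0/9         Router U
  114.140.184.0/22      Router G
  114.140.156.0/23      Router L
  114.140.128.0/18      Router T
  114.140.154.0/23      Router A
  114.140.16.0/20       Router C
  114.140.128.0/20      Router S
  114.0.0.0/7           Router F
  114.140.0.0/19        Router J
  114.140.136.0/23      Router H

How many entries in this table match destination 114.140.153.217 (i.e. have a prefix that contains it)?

Prefixes containing 114.140.153.217:
  114.0.0.0/7 (114.0.0.0 - 115.255.255.255)
  114.128.0.0/9 (114.128.0.0 - 114.255.255.255)
  114.140.128.0/18 (114.140.128.0 - 114.140.191.255)
Total matching entries: 3.

3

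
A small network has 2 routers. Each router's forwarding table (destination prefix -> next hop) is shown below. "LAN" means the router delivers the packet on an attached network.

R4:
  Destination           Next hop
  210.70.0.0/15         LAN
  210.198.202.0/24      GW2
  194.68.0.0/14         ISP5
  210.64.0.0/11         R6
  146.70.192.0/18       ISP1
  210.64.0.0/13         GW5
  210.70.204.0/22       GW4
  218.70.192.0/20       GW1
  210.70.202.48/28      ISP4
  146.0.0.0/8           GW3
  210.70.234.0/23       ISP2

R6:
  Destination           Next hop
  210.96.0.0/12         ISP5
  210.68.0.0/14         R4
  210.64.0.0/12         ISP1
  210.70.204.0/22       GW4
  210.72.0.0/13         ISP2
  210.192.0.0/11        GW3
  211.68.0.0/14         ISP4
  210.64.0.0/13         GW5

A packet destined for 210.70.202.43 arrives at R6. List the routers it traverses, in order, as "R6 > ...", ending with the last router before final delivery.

R6 > R4

At R6: longest match for 210.70.202.43 is 210.68.0.0/14 -> R4
At R4: longest match for 210.70.202.43 is 210.70.0.0/15 -> LAN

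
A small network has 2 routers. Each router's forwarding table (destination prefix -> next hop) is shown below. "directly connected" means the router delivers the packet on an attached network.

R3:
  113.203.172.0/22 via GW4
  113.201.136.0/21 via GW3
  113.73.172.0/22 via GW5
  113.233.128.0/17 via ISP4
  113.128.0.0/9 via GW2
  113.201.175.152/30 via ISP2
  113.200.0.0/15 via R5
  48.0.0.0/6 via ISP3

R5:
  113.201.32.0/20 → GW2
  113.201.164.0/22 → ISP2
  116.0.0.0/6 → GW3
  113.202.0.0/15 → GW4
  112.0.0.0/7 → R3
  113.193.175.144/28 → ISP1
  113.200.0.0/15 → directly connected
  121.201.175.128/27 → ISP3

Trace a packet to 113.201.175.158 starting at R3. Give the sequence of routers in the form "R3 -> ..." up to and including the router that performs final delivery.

R3 -> R5

At R3: longest match for 113.201.175.158 is 113.200.0.0/15 -> R5
At R5: longest match for 113.201.175.158 is 113.200.0.0/15 -> directly connected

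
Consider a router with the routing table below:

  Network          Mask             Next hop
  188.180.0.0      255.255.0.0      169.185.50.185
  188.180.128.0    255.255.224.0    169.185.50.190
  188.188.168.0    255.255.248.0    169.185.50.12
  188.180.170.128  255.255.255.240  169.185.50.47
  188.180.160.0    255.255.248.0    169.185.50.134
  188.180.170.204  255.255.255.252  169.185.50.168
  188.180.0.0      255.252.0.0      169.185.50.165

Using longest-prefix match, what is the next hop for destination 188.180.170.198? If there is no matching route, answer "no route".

169.185.50.185

Routes whose prefix contains 188.180.170.198:
  188.180.0.0/14 (188.180.0.0 - 188.183.255.255) -> 169.185.50.165
  188.180.0.0/16 (188.180.0.0 - 188.180.255.255) -> 169.185.50.185
More-specific entries that do NOT match:
  188.180.170.204/30 (188.180.170.204 - 188.180.170.207) does not contain 188.180.170.198
  188.180.170.128/28 (188.180.170.128 - 188.180.170.143) does not contain 188.180.170.198
  188.188.168.0/21 (188.188.168.0 - 188.188.175.255) does not contain 188.180.170.198
  188.180.160.0/21 (188.180.160.0 - 188.180.167.255) does not contain 188.180.170.198
  188.180.128.0/19 (188.180.128.0 - 188.180.159.255) does not contain 188.180.170.198
Longest matching prefix is /16 -> next hop 169.185.50.185.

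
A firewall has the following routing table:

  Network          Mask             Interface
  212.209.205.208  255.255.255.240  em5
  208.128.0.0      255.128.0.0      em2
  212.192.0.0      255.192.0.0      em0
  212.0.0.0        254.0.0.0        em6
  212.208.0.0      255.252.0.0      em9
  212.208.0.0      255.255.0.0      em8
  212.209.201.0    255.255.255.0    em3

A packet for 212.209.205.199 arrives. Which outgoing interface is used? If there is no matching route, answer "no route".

Routes whose prefix contains 212.209.205.199:
  212.0.0.0/7 (212.0.0.0 - 213.255.255.255) -> em6
  212.192.0.0/10 (212.192.0.0 - 212.255.255.255) -> em0
  212.208.0.0/14 (212.208.0.0 - 212.211.255.255) -> em9
More-specific entries that do NOT match:
  212.209.205.208/28 (212.209.205.208 - 212.209.205.223) does not contain 212.209.205.199
  212.209.201.0/24 (212.209.201.0 - 212.209.201.255) does not contain 212.209.205.199
  212.208.0.0/16 (212.208.0.0 - 212.208.255.255) does not contain 212.209.205.199
Longest matching prefix is /14 -> interface em9.

em9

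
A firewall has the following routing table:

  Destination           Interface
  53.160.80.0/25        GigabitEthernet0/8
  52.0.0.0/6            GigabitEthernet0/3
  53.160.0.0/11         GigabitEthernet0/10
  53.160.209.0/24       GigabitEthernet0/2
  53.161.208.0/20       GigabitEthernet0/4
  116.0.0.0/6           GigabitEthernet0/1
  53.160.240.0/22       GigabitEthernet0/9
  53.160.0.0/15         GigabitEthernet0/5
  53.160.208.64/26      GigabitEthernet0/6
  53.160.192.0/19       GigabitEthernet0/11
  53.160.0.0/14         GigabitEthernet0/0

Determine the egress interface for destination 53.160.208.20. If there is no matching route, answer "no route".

Routes whose prefix contains 53.160.208.20:
  52.0.0.0/6 (52.0.0.0 - 55.255.255.255) -> GigabitEthernet0/3
  53.160.0.0/11 (53.160.0.0 - 53.191.255.255) -> GigabitEthernet0/10
  53.160.0.0/14 (53.160.0.0 - 53.163.255.255) -> GigabitEthernet0/0
  53.160.0.0/15 (53.160.0.0 - 53.161.255.255) -> GigabitEthernet0/5
  53.160.192.0/19 (53.160.192.0 - 53.160.223.255) -> GigabitEthernet0/11
More-specific entries that do NOT match:
  53.160.208.64/26 (53.160.208.64 - 53.160.208.127) does not contain 53.160.208.20
  53.160.80.0/25 (53.160.80.0 - 53.160.80.127) does not contain 53.160.208.20
  53.160.209.0/24 (53.160.209.0 - 53.160.209.255) does not contain 53.160.208.20
  53.160.240.0/22 (53.160.240.0 - 53.160.243.255) does not contain 53.160.208.20
  53.161.208.0/20 (53.161.208.0 - 53.161.223.255) does not contain 53.160.208.20
Longest matching prefix is /19 -> interface GigabitEthernet0/11.

GigabitEthernet0/11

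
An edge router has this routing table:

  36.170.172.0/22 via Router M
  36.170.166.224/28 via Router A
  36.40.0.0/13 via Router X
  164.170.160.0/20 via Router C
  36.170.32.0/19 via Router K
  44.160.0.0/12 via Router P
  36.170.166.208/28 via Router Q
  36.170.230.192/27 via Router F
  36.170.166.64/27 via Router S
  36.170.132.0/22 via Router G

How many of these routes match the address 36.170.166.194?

0

No listed prefix contains 36.170.166.194.
Total matching entries: 0.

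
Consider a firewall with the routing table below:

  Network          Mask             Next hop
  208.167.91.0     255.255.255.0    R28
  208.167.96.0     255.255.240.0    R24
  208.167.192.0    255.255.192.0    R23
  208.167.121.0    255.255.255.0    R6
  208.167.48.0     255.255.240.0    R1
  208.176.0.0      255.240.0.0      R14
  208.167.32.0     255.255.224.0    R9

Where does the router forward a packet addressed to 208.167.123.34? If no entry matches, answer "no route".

no route

No entry's prefix contains 208.167.123.34; there is no default route.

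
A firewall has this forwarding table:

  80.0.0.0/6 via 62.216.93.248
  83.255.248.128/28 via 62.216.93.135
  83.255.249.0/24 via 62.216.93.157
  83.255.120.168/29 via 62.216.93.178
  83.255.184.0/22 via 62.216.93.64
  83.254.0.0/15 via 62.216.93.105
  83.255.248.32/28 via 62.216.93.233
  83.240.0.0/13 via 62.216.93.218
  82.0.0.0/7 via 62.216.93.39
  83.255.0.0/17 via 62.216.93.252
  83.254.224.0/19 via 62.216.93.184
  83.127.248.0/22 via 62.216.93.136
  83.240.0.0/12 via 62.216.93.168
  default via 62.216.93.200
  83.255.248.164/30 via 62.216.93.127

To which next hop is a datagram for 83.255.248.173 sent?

62.216.93.105

Routes whose prefix contains 83.255.248.173:
  0.0.0.0/0 (default, matches everything) -> 62.216.93.200
  80.0.0.0/6 (80.0.0.0 - 83.255.255.255) -> 62.216.93.248
  82.0.0.0/7 (82.0.0.0 - 83.255.255.255) -> 62.216.93.39
  83.240.0.0/12 (83.240.0.0 - 83.255.255.255) -> 62.216.93.168
  83.254.0.0/15 (83.254.0.0 - 83.255.255.255) -> 62.216.93.105
More-specific entries that do NOT match:
  83.255.248.164/30 (83.255.248.164 - 83.255.248.167) does not contain 83.255.248.173
  83.255.120.168/29 (83.255.120.168 - 83.255.120.175) does not contain 83.255.248.173
  83.255.248.128/28 (83.255.248.128 - 83.255.248.143) does not contain 83.255.248.173
  83.255.248.32/28 (83.255.248.32 - 83.255.248.47) does not contain 83.255.248.173
  83.255.249.0/24 (83.255.249.0 - 83.255.249.255) does not contain 83.255.248.173
  83.255.184.0/22 (83.255.184.0 - 83.255.187.255) does not contain 83.255.248.173
  83.127.248.0/22 (83.127.248.0 - 83.127.251.255) does not contain 83.255.248.173
  83.254.224.0/19 (83.254.224.0 - 83.254.255.255) does not contain 83.255.248.173
  83.255.0.0/17 (83.255.0.0 - 83.255.127.255) does not contain 83.255.248.173
Longest matching prefix is /15 -> next hop 62.216.93.105.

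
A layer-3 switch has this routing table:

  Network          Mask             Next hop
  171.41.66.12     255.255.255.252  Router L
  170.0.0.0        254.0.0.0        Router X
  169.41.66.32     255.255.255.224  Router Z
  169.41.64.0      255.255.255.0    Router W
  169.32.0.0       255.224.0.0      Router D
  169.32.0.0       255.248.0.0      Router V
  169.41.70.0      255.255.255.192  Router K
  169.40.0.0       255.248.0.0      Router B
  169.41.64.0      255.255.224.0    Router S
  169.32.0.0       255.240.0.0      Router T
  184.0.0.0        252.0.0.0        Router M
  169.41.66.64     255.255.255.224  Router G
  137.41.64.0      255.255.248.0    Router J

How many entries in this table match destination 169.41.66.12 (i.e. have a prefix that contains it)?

Prefixes containing 169.41.66.12:
  169.32.0.0/11 (169.32.0.0 - 169.63.255.255)
  169.32.0.0/12 (169.32.0.0 - 169.47.255.255)
  169.40.0.0/13 (169.40.0.0 - 169.47.255.255)
  169.41.64.0/19 (169.41.64.0 - 169.41.95.255)
Total matching entries: 4.

4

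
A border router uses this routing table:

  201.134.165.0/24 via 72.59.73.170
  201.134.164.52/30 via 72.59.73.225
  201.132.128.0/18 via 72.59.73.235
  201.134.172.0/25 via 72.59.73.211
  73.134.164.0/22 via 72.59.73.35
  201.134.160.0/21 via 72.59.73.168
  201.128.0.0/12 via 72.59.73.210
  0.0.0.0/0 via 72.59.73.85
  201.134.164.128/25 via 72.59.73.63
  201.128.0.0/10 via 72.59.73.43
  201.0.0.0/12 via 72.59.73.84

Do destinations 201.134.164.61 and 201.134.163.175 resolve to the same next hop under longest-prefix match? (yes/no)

201.134.164.61: longest match 201.134.160.0/21 -> 72.59.73.168
201.134.163.175: longest match 201.134.160.0/21 -> 72.59.73.168

yes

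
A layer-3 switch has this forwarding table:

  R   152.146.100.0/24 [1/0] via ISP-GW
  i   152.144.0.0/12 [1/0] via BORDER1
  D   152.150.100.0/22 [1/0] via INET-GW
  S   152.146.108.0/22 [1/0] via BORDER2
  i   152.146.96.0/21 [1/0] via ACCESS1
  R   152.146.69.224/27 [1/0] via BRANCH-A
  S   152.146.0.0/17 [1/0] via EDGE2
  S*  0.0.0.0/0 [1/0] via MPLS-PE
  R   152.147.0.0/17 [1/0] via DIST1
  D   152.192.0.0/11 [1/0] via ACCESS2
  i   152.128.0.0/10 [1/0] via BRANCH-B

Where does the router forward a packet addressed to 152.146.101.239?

ACCESS1

Routes whose prefix contains 152.146.101.239:
  0.0.0.0/0 (default, matches everything) -> MPLS-PE
  152.128.0.0/10 (152.128.0.0 - 152.191.255.255) -> BRANCH-B
  152.144.0.0/12 (152.144.0.0 - 152.159.255.255) -> BORDER1
  152.146.0.0/17 (152.146.0.0 - 152.146.127.255) -> EDGE2
  152.146.96.0/21 (152.146.96.0 - 152.146.103.255) -> ACCESS1
More-specific entries that do NOT match:
  152.146.69.224/27 (152.146.69.224 - 152.146.69.255) does not contain 152.146.101.239
  152.146.100.0/24 (152.146.100.0 - 152.146.100.255) does not contain 152.146.101.239
  152.150.100.0/22 (152.150.100.0 - 152.150.103.255) does not contain 152.146.101.239
  152.146.108.0/22 (152.146.108.0 - 152.146.111.255) does not contain 152.146.101.239
Longest matching prefix is /21 -> next hop ACCESS1.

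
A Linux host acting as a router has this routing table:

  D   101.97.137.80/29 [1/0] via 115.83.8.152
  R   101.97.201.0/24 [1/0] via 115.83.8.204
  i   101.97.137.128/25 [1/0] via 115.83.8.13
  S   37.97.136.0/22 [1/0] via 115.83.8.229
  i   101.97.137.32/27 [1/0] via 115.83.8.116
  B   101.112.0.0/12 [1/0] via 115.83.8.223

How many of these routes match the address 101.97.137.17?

0

No listed prefix contains 101.97.137.17.
Total matching entries: 0.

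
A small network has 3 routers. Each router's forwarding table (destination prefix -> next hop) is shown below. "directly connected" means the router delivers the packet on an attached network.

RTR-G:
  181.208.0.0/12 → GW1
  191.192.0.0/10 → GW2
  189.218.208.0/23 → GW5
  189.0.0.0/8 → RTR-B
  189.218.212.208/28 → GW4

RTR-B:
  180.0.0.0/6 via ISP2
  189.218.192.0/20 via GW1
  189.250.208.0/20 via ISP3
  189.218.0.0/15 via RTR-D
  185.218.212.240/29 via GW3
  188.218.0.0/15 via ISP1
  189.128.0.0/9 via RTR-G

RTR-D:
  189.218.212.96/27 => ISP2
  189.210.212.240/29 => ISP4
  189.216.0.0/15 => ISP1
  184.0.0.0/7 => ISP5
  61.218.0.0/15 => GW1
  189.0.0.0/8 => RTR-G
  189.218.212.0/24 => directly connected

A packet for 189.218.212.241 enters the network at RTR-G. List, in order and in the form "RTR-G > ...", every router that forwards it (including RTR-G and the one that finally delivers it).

RTR-G > RTR-B > RTR-D

At RTR-G: longest match for 189.218.212.241 is 189.0.0.0/8 -> RTR-B
At RTR-B: longest match for 189.218.212.241 is 189.218.0.0/15 -> RTR-D
At RTR-D: longest match for 189.218.212.241 is 189.218.212.0/24 -> directly connected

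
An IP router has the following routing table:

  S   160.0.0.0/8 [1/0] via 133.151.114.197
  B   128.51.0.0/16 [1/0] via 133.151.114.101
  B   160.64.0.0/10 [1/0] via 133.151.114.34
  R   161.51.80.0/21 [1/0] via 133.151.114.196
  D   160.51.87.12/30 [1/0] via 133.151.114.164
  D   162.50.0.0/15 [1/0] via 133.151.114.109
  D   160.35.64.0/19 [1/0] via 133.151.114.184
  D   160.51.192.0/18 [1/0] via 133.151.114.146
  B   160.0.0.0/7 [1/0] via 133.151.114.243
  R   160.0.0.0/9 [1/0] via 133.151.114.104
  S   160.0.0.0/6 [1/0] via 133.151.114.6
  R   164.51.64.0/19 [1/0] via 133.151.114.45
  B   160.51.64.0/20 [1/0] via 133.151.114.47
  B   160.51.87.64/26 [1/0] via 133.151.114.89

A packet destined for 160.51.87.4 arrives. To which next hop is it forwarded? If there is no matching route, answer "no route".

133.151.114.104

Routes whose prefix contains 160.51.87.4:
  160.0.0.0/6 (160.0.0.0 - 163.255.255.255) -> 133.151.114.6
  160.0.0.0/7 (160.0.0.0 - 161.255.255.255) -> 133.151.114.243
  160.0.0.0/8 (160.0.0.0 - 160.255.255.255) -> 133.151.114.197
  160.0.0.0/9 (160.0.0.0 - 160.127.255.255) -> 133.151.114.104
More-specific entries that do NOT match:
  160.51.87.12/30 (160.51.87.12 - 160.51.87.15) does not contain 160.51.87.4
  160.51.87.64/26 (160.51.87.64 - 160.51.87.127) does not contain 160.51.87.4
  161.51.80.0/21 (161.51.80.0 - 161.51.87.255) does not contain 160.51.87.4
  160.51.64.0/20 (160.51.64.0 - 160.51.79.255) does not contain 160.51.87.4
  160.35.64.0/19 (160.35.64.0 - 160.35.95.255) does not contain 160.51.87.4
  164.51.64.0/19 (164.51.64.0 - 164.51.95.255) does not contain 160.51.87.4
  160.51.192.0/18 (160.51.192.0 - 160.51.255.255) does not contain 160.51.87.4
  128.51.0.0/16 (128.51.0.0 - 128.51.255.255) does not contain 160.51.87.4
  162.50.0.0/15 (162.50.0.0 - 162.51.255.255) does not contain 160.51.87.4
  160.64.0.0/10 (160.64.0.0 - 160.127.255.255) does not contain 160.51.87.4
Longest matching prefix is /9 -> next hop 133.151.114.104.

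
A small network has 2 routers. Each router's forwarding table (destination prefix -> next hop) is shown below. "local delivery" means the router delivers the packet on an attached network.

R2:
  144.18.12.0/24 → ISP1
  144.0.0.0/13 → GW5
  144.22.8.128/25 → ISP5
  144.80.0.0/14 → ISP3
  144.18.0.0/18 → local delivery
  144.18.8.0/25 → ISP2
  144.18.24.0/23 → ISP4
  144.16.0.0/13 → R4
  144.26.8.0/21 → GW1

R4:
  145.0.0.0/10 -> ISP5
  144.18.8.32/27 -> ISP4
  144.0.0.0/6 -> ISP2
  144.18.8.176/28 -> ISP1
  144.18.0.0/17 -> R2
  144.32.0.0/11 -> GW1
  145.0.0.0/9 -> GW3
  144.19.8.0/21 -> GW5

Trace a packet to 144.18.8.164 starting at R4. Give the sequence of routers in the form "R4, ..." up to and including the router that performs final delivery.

R4, R2

At R4: longest match for 144.18.8.164 is 144.18.0.0/17 -> R2
At R2: longest match for 144.18.8.164 is 144.18.0.0/18 -> local delivery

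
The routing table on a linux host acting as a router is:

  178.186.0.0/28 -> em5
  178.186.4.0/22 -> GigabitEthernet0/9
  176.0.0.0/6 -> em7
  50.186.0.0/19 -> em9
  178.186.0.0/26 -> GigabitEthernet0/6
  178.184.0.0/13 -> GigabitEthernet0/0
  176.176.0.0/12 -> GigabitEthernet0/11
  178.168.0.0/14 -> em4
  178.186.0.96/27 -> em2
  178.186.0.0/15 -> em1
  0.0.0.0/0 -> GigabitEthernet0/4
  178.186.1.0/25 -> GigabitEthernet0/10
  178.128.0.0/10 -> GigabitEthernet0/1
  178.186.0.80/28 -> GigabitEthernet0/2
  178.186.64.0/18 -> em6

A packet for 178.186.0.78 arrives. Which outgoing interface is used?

em1

Routes whose prefix contains 178.186.0.78:
  0.0.0.0/0 (default, matches everything) -> GigabitEthernet0/4
  176.0.0.0/6 (176.0.0.0 - 179.255.255.255) -> em7
  178.128.0.0/10 (178.128.0.0 - 178.191.255.255) -> GigabitEthernet0/1
  178.184.0.0/13 (178.184.0.0 - 178.191.255.255) -> GigabitEthernet0/0
  178.186.0.0/15 (178.186.0.0 - 178.187.255.255) -> em1
More-specific entries that do NOT match:
  178.186.0.0/28 (178.186.0.0 - 178.186.0.15) does not contain 178.186.0.78
  178.186.0.80/28 (178.186.0.80 - 178.186.0.95) does not contain 178.186.0.78
  178.186.0.96/27 (178.186.0.96 - 178.186.0.127) does not contain 178.186.0.78
  178.186.0.0/26 (178.186.0.0 - 178.186.0.63) does not contain 178.186.0.78
  178.186.1.0/25 (178.186.1.0 - 178.186.1.127) does not contain 178.186.0.78
  178.186.4.0/22 (178.186.4.0 - 178.186.7.255) does not contain 178.186.0.78
  50.186.0.0/19 (50.186.0.0 - 50.186.31.255) does not contain 178.186.0.78
  178.186.64.0/18 (178.186.64.0 - 178.186.127.255) does not contain 178.186.0.78
Longest matching prefix is /15 -> interface em1.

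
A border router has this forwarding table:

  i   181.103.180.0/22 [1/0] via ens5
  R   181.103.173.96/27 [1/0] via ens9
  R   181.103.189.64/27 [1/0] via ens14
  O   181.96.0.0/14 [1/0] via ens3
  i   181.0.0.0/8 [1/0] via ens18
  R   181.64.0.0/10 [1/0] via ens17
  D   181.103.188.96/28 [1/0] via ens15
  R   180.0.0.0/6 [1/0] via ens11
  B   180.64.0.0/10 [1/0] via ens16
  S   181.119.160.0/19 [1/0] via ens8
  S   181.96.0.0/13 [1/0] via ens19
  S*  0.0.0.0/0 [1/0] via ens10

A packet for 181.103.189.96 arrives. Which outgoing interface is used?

ens19

Routes whose prefix contains 181.103.189.96:
  0.0.0.0/0 (default, matches everything) -> ens10
  180.0.0.0/6 (180.0.0.0 - 183.255.255.255) -> ens11
  181.0.0.0/8 (181.0.0.0 - 181.255.255.255) -> ens18
  181.64.0.0/10 (181.64.0.0 - 181.127.255.255) -> ens17
  181.96.0.0/13 (181.96.0.0 - 181.103.255.255) -> ens19
More-specific entries that do NOT match:
  181.103.188.96/28 (181.103.188.96 - 181.103.188.111) does not contain 181.103.189.96
  181.103.173.96/27 (181.103.173.96 - 181.103.173.127) does not contain 181.103.189.96
  181.103.189.64/27 (181.103.189.64 - 181.103.189.95) does not contain 181.103.189.96
  181.103.180.0/22 (181.103.180.0 - 181.103.183.255) does not contain 181.103.189.96
  181.119.160.0/19 (181.119.160.0 - 181.119.191.255) does not contain 181.103.189.96
  181.96.0.0/14 (181.96.0.0 - 181.99.255.255) does not contain 181.103.189.96
Longest matching prefix is /13 -> interface ens19.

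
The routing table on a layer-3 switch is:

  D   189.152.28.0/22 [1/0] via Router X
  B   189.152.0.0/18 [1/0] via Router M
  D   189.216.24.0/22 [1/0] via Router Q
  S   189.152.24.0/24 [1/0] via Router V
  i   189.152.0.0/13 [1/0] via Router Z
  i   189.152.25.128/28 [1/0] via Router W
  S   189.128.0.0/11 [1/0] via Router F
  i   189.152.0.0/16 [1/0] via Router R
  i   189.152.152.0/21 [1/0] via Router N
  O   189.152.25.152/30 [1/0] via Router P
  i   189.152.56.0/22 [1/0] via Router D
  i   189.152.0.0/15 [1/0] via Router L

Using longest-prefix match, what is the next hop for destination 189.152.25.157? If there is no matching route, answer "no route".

Routes whose prefix contains 189.152.25.157:
  189.128.0.0/11 (189.128.0.0 - 189.159.255.255) -> Router F
  189.152.0.0/13 (189.152.0.0 - 189.159.255.255) -> Router Z
  189.152.0.0/15 (189.152.0.0 - 189.153.255.255) -> Router L
  189.152.0.0/16 (189.152.0.0 - 189.152.255.255) -> Router R
  189.152.0.0/18 (189.152.0.0 - 189.152.63.255) -> Router M
More-specific entries that do NOT match:
  189.152.25.152/30 (189.152.25.152 - 189.152.25.155) does not contain 189.152.25.157
  189.152.25.128/28 (189.152.25.128 - 189.152.25.143) does not contain 189.152.25.157
  189.152.24.0/24 (189.152.24.0 - 189.152.24.255) does not contain 189.152.25.157
  189.152.28.0/22 (189.152.28.0 - 189.152.31.255) does not contain 189.152.25.157
  189.216.24.0/22 (189.216.24.0 - 189.216.27.255) does not contain 189.152.25.157
  189.152.56.0/22 (189.152.56.0 - 189.152.59.255) does not contain 189.152.25.157
  189.152.152.0/21 (189.152.152.0 - 189.152.159.255) does not contain 189.152.25.157
Longest matching prefix is /18 -> next hop Router M.

Router M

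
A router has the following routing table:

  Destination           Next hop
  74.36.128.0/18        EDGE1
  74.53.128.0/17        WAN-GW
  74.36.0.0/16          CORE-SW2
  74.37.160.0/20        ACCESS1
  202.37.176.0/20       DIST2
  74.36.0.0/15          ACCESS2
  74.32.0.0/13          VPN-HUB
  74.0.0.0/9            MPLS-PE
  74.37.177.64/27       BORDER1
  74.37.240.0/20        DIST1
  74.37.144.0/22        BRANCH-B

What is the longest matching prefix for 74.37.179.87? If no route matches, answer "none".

74.36.0.0/15

Entries matching 74.37.179.87:
  74.0.0.0/9 (74.0.0.0 - 74.127.255.255)
  74.32.0.0/13 (74.32.0.0 - 74.39.255.255)
  74.36.0.0/15 (74.36.0.0 - 74.37.255.255)
Most specific is 74.36.0.0/15.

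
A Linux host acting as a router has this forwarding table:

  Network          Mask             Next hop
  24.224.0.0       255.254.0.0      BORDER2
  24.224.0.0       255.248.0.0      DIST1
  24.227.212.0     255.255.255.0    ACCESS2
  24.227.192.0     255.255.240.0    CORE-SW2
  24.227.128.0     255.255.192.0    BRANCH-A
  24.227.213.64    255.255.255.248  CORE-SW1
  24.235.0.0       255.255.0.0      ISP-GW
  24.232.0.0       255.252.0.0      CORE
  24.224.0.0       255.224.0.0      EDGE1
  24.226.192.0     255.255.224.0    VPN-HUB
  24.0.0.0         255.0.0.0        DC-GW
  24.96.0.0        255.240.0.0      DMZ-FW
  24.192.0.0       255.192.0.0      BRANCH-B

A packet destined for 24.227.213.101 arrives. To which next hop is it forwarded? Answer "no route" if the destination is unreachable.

Routes whose prefix contains 24.227.213.101:
  24.0.0.0/8 (24.0.0.0 - 24.255.255.255) -> DC-GW
  24.192.0.0/10 (24.192.0.0 - 24.255.255.255) -> BRANCH-B
  24.224.0.0/11 (24.224.0.0 - 24.255.255.255) -> EDGE1
  24.224.0.0/13 (24.224.0.0 - 24.231.255.255) -> DIST1
More-specific entries that do NOT match:
  24.227.213.64/29 (24.227.213.64 - 24.227.213.71) does not contain 24.227.213.101
  24.227.212.0/24 (24.227.212.0 - 24.227.212.255) does not contain 24.227.213.101
  24.227.192.0/20 (24.227.192.0 - 24.227.207.255) does not contain 24.227.213.101
  24.226.192.0/19 (24.226.192.0 - 24.226.223.255) does not contain 24.227.213.101
  24.227.128.0/18 (24.227.128.0 - 24.227.191.255) does not contain 24.227.213.101
  24.235.0.0/16 (24.235.0.0 - 24.235.255.255) does not contain 24.227.213.101
  24.224.0.0/15 (24.224.0.0 - 24.225.255.255) does not contain 24.227.213.101
  24.232.0.0/14 (24.232.0.0 - 24.235.255.255) does not contain 24.227.213.101
Longest matching prefix is /13 -> next hop DIST1.

DIST1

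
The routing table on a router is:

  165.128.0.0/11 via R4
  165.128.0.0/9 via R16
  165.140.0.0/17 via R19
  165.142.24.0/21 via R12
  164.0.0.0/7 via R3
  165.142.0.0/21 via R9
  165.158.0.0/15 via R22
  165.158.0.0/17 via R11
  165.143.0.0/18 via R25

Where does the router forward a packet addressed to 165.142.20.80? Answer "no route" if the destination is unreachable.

R4

Routes whose prefix contains 165.142.20.80:
  164.0.0.0/7 (164.0.0.0 - 165.255.255.255) -> R3
  165.128.0.0/9 (165.128.0.0 - 165.255.255.255) -> R16
  165.128.0.0/11 (165.128.0.0 - 165.159.255.255) -> R4
More-specific entries that do NOT match:
  165.142.24.0/21 (165.142.24.0 - 165.142.31.255) does not contain 165.142.20.80
  165.142.0.0/21 (165.142.0.0 - 165.142.7.255) does not contain 165.142.20.80
  165.143.0.0/18 (165.143.0.0 - 165.143.63.255) does not contain 165.142.20.80
  165.140.0.0/17 (165.140.0.0 - 165.140.127.255) does not contain 165.142.20.80
  165.158.0.0/17 (165.158.0.0 - 165.158.127.255) does not contain 165.142.20.80
  165.158.0.0/15 (165.158.0.0 - 165.159.255.255) does not contain 165.142.20.80
Longest matching prefix is /11 -> next hop R4.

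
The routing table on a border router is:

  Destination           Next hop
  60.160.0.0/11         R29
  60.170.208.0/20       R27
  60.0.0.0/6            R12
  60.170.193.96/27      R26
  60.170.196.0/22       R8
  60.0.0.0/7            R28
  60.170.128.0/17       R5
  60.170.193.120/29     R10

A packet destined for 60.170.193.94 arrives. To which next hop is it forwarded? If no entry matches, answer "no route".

Routes whose prefix contains 60.170.193.94:
  60.0.0.0/6 (60.0.0.0 - 63.255.255.255) -> R12
  60.0.0.0/7 (60.0.0.0 - 61.255.255.255) -> R28
  60.160.0.0/11 (60.160.0.0 - 60.191.255.255) -> R29
  60.170.128.0/17 (60.170.128.0 - 60.170.255.255) -> R5
More-specific entries that do NOT match:
  60.170.193.120/29 (60.170.193.120 - 60.170.193.127) does not contain 60.170.193.94
  60.170.193.96/27 (60.170.193.96 - 60.170.193.127) does not contain 60.170.193.94
  60.170.196.0/22 (60.170.196.0 - 60.170.199.255) does not contain 60.170.193.94
  60.170.208.0/20 (60.170.208.0 - 60.170.223.255) does not contain 60.170.193.94
Longest matching prefix is /17 -> next hop R5.

R5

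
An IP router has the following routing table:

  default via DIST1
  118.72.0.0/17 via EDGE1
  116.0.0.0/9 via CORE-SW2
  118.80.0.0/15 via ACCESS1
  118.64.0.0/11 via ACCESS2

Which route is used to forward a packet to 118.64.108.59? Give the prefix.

118.64.0.0/11

Entries matching 118.64.108.59:
  0.0.0.0/0 (default, matches everything)
  118.64.0.0/11 (118.64.0.0 - 118.95.255.255)
Most specific is 118.64.0.0/11.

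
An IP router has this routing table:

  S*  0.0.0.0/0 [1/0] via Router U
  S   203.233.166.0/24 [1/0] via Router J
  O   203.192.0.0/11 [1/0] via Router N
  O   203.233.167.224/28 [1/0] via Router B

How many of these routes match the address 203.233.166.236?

2

Prefixes containing 203.233.166.236:
  0.0.0.0/0 (default, matches everything)
  203.233.166.0/24 (203.233.166.0 - 203.233.166.255)
Total matching entries: 2.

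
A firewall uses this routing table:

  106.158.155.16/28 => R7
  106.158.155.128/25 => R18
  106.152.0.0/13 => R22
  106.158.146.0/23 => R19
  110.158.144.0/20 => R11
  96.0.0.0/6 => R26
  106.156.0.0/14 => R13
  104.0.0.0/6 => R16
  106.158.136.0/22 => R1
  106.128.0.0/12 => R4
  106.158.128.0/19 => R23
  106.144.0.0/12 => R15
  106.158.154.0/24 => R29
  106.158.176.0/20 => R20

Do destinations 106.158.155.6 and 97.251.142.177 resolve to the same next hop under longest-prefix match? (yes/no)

106.158.155.6: longest match 106.158.128.0/19 -> R23
97.251.142.177: longest match 96.0.0.0/6 -> R26

no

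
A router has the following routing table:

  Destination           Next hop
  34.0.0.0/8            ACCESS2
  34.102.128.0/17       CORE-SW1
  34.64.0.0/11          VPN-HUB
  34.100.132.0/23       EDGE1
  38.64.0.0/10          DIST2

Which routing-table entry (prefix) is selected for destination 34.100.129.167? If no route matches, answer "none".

34.0.0.0/8

Entries matching 34.100.129.167:
  34.0.0.0/8 (34.0.0.0 - 34.255.255.255)
Most specific is 34.0.0.0/8.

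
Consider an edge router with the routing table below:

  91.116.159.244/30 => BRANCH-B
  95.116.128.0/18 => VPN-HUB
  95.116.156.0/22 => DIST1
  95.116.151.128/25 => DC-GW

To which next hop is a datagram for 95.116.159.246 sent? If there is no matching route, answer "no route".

DIST1

Routes whose prefix contains 95.116.159.246:
  95.116.128.0/18 (95.116.128.0 - 95.116.191.255) -> VPN-HUB
  95.116.156.0/22 (95.116.156.0 - 95.116.159.255) -> DIST1
More-specific entries that do NOT match:
  91.116.159.244/30 (91.116.159.244 - 91.116.159.247) does not contain 95.116.159.246
  95.116.151.128/25 (95.116.151.128 - 95.116.151.255) does not contain 95.116.159.246
Longest matching prefix is /22 -> next hop DIST1.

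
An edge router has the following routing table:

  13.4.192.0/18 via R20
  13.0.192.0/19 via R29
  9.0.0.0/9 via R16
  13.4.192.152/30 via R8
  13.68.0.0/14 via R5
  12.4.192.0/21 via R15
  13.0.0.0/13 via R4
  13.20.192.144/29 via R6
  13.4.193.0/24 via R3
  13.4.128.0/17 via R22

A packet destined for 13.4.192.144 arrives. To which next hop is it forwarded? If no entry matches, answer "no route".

R20

Routes whose prefix contains 13.4.192.144:
  13.0.0.0/13 (13.0.0.0 - 13.7.255.255) -> R4
  13.4.128.0/17 (13.4.128.0 - 13.4.255.255) -> R22
  13.4.192.0/18 (13.4.192.0 - 13.4.255.255) -> R20
More-specific entries that do NOT match:
  13.4.192.152/30 (13.4.192.152 - 13.4.192.155) does not contain 13.4.192.144
  13.20.192.144/29 (13.20.192.144 - 13.20.192.151) does not contain 13.4.192.144
  13.4.193.0/24 (13.4.193.0 - 13.4.193.255) does not contain 13.4.192.144
  12.4.192.0/21 (12.4.192.0 - 12.4.199.255) does not contain 13.4.192.144
  13.0.192.0/19 (13.0.192.0 - 13.0.223.255) does not contain 13.4.192.144
Longest matching prefix is /18 -> next hop R20.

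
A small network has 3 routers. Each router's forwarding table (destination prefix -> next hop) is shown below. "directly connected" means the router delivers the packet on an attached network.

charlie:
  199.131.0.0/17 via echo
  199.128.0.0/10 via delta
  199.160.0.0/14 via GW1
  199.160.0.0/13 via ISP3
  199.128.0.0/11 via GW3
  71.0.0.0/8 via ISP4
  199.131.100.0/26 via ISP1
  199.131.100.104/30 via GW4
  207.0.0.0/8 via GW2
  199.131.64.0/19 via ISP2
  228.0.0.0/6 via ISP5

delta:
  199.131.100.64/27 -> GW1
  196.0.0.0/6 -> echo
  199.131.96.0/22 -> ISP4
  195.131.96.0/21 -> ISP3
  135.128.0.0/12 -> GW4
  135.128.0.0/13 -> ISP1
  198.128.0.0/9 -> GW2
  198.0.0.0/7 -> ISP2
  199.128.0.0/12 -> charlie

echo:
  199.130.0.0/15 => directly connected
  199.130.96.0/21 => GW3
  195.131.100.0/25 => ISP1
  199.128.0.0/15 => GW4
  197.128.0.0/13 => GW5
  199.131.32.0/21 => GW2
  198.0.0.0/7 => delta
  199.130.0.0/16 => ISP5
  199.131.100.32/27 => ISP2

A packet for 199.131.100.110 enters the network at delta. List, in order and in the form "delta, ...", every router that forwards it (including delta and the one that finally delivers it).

At delta: longest match for 199.131.100.110 is 199.128.0.0/12 -> charlie
At charlie: longest match for 199.131.100.110 is 199.131.0.0/17 -> echo
At echo: longest match for 199.131.100.110 is 199.130.0.0/15 -> directly connected

delta, charlie, echo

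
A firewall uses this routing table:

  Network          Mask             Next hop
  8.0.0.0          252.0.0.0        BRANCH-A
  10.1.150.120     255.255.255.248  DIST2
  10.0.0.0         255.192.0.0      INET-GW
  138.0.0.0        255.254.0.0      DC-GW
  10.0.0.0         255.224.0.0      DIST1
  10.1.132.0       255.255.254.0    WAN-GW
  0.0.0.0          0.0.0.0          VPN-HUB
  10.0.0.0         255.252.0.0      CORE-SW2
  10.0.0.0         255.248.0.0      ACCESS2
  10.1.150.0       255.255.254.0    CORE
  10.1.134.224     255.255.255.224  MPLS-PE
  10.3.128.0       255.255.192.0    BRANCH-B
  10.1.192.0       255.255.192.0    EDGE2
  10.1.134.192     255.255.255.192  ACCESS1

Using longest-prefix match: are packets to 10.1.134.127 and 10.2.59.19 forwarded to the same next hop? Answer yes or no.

10.1.134.127: longest match 10.0.0.0/14 -> CORE-SW2
10.2.59.19: longest match 10.0.0.0/14 -> CORE-SW2

yes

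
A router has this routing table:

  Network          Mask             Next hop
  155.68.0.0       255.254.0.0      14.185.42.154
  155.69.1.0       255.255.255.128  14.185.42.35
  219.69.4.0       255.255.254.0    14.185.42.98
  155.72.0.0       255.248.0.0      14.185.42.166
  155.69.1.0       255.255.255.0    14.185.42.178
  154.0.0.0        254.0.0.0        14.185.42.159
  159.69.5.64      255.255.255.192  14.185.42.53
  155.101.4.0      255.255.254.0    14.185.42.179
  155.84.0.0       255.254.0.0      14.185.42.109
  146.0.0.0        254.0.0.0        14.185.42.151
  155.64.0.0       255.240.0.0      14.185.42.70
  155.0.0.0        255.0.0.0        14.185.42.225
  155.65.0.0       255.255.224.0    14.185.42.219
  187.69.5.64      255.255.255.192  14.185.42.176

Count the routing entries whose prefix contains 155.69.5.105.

4

Prefixes containing 155.69.5.105:
  154.0.0.0/7 (154.0.0.0 - 155.255.255.255)
  155.0.0.0/8 (155.0.0.0 - 155.255.255.255)
  155.64.0.0/12 (155.64.0.0 - 155.79.255.255)
  155.68.0.0/15 (155.68.0.0 - 155.69.255.255)
Total matching entries: 4.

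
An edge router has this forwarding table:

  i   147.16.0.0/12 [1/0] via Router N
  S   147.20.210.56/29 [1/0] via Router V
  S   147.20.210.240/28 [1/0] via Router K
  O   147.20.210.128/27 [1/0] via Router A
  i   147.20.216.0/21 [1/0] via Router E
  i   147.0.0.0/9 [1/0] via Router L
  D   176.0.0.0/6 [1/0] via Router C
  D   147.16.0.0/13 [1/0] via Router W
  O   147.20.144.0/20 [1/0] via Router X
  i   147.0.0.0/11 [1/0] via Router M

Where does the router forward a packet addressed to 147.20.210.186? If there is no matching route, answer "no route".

Routes whose prefix contains 147.20.210.186:
  147.0.0.0/9 (147.0.0.0 - 147.127.255.255) -> Router L
  147.0.0.0/11 (147.0.0.0 - 147.31.255.255) -> Router M
  147.16.0.0/12 (147.16.0.0 - 147.31.255.255) -> Router N
  147.16.0.0/13 (147.16.0.0 - 147.23.255.255) -> Router W
More-specific entries that do NOT match:
  147.20.210.56/29 (147.20.210.56 - 147.20.210.63) does not contain 147.20.210.186
  147.20.210.240/28 (147.20.210.240 - 147.20.210.255) does not contain 147.20.210.186
  147.20.210.128/27 (147.20.210.128 - 147.20.210.159) does not contain 147.20.210.186
  147.20.216.0/21 (147.20.216.0 - 147.20.223.255) does not contain 147.20.210.186
  147.20.144.0/20 (147.20.144.0 - 147.20.159.255) does not contain 147.20.210.186
Longest matching prefix is /13 -> next hop Router W.

Router W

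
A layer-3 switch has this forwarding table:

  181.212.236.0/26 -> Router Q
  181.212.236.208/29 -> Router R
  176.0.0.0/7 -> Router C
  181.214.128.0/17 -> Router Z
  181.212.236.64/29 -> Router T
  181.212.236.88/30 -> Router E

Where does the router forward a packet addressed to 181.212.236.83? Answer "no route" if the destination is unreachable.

no route

No entry's prefix contains 181.212.236.83; there is no default route.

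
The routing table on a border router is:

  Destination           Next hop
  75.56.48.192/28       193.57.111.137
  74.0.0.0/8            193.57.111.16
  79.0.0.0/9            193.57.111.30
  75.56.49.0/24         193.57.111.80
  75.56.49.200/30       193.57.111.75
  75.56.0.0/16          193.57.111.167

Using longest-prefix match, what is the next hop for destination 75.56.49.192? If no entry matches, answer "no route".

193.57.111.80

Routes whose prefix contains 75.56.49.192:
  75.56.0.0/16 (75.56.0.0 - 75.56.255.255) -> 193.57.111.167
  75.56.49.0/24 (75.56.49.0 - 75.56.49.255) -> 193.57.111.80
More-specific entries that do NOT match:
  75.56.49.200/30 (75.56.49.200 - 75.56.49.203) does not contain 75.56.49.192
  75.56.48.192/28 (75.56.48.192 - 75.56.48.207) does not contain 75.56.49.192
Longest matching prefix is /24 -> next hop 193.57.111.80.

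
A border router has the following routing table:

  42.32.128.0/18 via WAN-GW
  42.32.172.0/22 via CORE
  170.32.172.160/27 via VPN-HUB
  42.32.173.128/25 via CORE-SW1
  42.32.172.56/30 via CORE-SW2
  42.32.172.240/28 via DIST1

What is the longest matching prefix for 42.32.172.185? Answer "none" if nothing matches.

Entries matching 42.32.172.185:
  42.32.128.0/18 (42.32.128.0 - 42.32.191.255)
  42.32.172.0/22 (42.32.172.0 - 42.32.175.255)
Most specific is 42.32.172.0/22.

42.32.172.0/22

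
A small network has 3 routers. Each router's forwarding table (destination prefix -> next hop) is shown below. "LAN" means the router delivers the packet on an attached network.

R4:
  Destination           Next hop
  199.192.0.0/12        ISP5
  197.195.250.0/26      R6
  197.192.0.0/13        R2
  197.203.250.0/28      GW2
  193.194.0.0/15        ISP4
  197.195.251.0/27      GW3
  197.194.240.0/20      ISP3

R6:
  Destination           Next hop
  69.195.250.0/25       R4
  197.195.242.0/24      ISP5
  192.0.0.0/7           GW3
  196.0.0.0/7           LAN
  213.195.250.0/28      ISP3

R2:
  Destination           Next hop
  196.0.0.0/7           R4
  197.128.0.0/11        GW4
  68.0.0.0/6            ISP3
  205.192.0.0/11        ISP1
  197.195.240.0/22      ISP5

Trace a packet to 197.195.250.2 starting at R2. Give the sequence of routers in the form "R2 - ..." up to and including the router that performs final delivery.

R2 - R4 - R6

At R2: longest match for 197.195.250.2 is 196.0.0.0/7 -> R4
At R4: longest match for 197.195.250.2 is 197.195.250.0/26 -> R6
At R6: longest match for 197.195.250.2 is 196.0.0.0/7 -> LAN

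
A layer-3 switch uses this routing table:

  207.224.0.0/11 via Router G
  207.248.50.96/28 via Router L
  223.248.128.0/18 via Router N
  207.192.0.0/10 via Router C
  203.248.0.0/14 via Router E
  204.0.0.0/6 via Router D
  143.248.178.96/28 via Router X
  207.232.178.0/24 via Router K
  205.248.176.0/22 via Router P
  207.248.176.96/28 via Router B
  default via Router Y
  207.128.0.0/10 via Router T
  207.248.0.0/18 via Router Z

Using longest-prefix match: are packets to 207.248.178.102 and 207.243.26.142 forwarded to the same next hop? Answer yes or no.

207.248.178.102: longest match 207.224.0.0/11 -> Router G
207.243.26.142: longest match 207.224.0.0/11 -> Router G

yes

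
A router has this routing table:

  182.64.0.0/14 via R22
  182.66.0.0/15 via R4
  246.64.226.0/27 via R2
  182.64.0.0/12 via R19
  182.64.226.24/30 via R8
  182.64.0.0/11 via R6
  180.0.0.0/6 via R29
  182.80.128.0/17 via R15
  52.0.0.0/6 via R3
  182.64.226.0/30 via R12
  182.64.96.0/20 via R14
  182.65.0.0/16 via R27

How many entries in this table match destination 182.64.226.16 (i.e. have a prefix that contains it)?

Prefixes containing 182.64.226.16:
  180.0.0.0/6 (180.0.0.0 - 183.255.255.255)
  182.64.0.0/11 (182.64.0.0 - 182.95.255.255)
  182.64.0.0/12 (182.64.0.0 - 182.79.255.255)
  182.64.0.0/14 (182.64.0.0 - 182.67.255.255)
Total matching entries: 4.

4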